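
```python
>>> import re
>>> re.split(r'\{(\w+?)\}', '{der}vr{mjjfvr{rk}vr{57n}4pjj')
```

['', 'der', 'vr{mjjfvr', 'rk', 'vr', '57n', '4pjj']

The group in the pattern means `split` returns the separators' captures alongside the pieces.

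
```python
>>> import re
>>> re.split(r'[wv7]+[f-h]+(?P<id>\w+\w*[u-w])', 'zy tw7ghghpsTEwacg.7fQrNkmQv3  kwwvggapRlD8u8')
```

This matches one or more of one of [wv7], then one or more of a character in [f-h]; then one or more of a word character, then zero or more of a word character, then a character in [u-w] (captured as 'id').
Matches to split on: at [4:15] → 'w7ghghpsTEw'; at [19:28] → '7fQrNkmQv'; at [32:44] → 'wwvggapRlD8u'.
With a capturing group present, the delimiter's captured portion is kept in the result list.

['zy t', 'psTEw', 'acg.', 'QrNkmQv', '3  k', 'apRlD8u', '8']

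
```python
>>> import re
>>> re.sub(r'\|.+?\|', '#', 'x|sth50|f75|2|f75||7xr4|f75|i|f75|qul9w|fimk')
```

Every occurrence is swapped for '#'.

'x#f75#f75#f75#f75#fimk'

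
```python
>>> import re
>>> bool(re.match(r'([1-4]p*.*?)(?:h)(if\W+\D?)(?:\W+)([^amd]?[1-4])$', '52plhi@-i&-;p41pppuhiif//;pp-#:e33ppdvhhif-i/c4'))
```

False

With `match`, the pattern is implicitly anchored at the beginning.
Here position 0 doesn't satisfy it, so the call returns None, and `bool(None)` is False.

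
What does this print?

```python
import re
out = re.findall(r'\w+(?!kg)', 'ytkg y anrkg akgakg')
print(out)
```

The negative lookaround is zero-width — it rules out positions where the adjacent text would match, without consuming anything.
Matches: at [0:4] → 'ytkg'; at [5:6] → 'y'; at [7:12] → 'anrkg'; at [13:19] → 'akgakg'.
No capturing groups, so `findall` returns the 4 full match strings.

['ytkg', 'y', 'anrkg', 'akgakg']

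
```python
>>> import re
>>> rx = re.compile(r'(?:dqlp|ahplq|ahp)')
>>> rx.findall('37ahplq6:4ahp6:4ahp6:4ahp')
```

['ahplq', 'ahp', 'ahp', 'ahp']

Branches in `(...|...)` are attempted left-to-right; the first branch that allows the whole pattern to succeed is taken.
Matches: at [2:7] → 'ahplq'; at [10:13] → 'ahp'; at [16:19] → 'ahp'; at [22:25] → 'ahp'.
`findall` yields the raw match text (4 of them) because the pattern has no groups.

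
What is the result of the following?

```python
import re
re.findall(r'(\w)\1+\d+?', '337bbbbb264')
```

['3', 'b']

After group 1 captures some text, `\1` only succeeds where that same text appears again.
`findall` collects group 1 from each match (2 total).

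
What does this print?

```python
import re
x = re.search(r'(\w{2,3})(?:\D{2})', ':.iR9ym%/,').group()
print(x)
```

iR9ym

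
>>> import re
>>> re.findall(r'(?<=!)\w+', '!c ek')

Lookahead/lookbehind check context without consuming it, so the matched span excludes the asserted characters.
Matches: at [1:2] → 'c'.
With no groups in the pattern, `findall` gives back each whole match — 1 here.

['c']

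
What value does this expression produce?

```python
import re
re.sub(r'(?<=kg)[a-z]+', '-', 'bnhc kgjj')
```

'bnhc kg-'

The lookaround is zero-width — it requires the adjacent text to match without consuming it, so the asserted text isn't part of the match.
Every occurrence is swapped for '-'.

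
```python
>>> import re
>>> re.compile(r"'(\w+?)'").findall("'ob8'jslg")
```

['ob8']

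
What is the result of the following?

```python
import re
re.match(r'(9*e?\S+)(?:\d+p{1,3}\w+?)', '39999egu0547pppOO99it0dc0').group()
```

'39999egu0547pppO'

`match` is anchored at position 0; if the pattern doesn't fit there, it returns None.
The match spans [0:16] → '39999egu0547pppO'.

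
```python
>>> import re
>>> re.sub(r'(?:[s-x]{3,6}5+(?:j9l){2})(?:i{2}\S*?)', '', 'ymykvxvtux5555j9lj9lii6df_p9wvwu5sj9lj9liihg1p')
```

Lazy quantifiers expand one character at a time until the remainder of the pattern can match.
Each match is replaced by ''.

'ymyk6df_p9wvwu5sj9lj9liihg1p'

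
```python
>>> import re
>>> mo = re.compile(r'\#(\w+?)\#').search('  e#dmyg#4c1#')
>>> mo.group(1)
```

The match spans [3:9] → '#dmyg#'.
Captured: group 1 = 'dmyg'.

'dmyg'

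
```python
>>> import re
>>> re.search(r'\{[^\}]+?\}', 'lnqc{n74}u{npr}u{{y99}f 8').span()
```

`re.search` tries every starting position until one works.
The match spans [4:9] → '{n74}'.

(4, 9)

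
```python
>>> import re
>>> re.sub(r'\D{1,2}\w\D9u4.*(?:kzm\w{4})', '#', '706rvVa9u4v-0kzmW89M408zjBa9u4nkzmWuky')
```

'706#'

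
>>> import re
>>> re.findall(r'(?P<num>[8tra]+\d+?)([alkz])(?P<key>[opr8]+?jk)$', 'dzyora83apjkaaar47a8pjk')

[('aaar47', 'a', '8pjk')]

This matches one or more of one of [8tra], then one or more of a digit (lazy) (captured as 'num'); then one of [alkz] (captured); then one or more of one of [opr8] (lazy), then the literal 'jk' (captured as 'key'); then anchored at the end.
Matches: at [12:23] match 'aaar47a8pjk', groups = ('aaar47', 'a', '8pjk').
`findall` packs the 3 group values into a tuple for every match.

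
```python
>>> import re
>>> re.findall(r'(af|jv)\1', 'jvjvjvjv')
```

The backreference `\1` re-matches whatever the first group consumed, character for character.
With a single group, `findall` returns only what that group captured — 2 items.

['jv', 'jv']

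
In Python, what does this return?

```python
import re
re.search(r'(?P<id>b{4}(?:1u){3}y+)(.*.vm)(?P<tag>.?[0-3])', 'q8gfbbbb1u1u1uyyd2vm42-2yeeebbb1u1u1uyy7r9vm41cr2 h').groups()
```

This matches exactly 4 of a literal 'b', then the literal '1u' repeated 3 times, then one or more of a literal 'y' (captured as 'id'); then zero or more of any character, then any character, then the literal 'vm' (captured); then optionally any character, then a character in [0-3] (captured as 'tag').
Unlike `match`, `search` isn't anchored — it looks for the pattern anywhere in the string.
The match spans [4:46] → 'bbbb1u1u1uyyd2vm42-2yeeebbb1u1u1uyy7r9vm41'.
Captured: group 1 = 'bbbb1u1u1uyy', group 2 = 'd2vm42-2yeeebbb1u1u1uyy7r9vm', group 3 = '41'.

('bbbb1u1u1uyy', 'd2vm42-2yeeebbb1u1u1uyy7r9vm', '41')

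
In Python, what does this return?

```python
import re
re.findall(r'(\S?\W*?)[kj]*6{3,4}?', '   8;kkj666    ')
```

['8;']

The pattern matches optionally a non-whitespace character, then zero or more of a non-word character (lazy) (captured); then zero or more of one of [kj], then 3 to 4 of a literal '6' (lazy).
Matches: at [3:11] match '8;kkj666', group 1 = '8;'.
One capturing group, so `findall` returns just the captured substring from the one match — 1 in all.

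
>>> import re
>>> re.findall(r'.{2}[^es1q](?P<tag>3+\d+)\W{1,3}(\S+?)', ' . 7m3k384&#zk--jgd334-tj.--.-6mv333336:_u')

[('384', 'z'), ('334', 't'), ('333336', '_')]

Pattern: exactly 2 of any character, then any character except [es1q]; then one or more of a literal '3', then one or more of a digit (captured as 'tag'); then 1 to 3 of a non-word character; then one or more of a non-whitespace character (lazy) (captured).
Matches: at [4:13] match 'm3k384&#z', groups = ('384', 'z'); at [16:24] match 'jgd334-t', groups = ('334', 't'); at [30:41] match '6mv333336:_', groups = ('333336', '_').
With 2 capturing groups, `findall` returns a 2-tuple per match.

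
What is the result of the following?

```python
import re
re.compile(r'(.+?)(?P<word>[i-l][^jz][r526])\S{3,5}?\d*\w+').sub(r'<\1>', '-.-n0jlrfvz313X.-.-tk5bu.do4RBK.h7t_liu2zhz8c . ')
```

`\1` in the replacement pulls in group 1's text for each match.

'<-.-n0><.-.-tk5bu.do4RBK.h7t_l> . '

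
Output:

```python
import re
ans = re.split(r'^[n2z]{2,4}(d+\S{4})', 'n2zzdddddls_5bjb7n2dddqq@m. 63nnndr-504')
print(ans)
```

This matches anchored at the start of the string; then 2 to 4 of one of [n2z]; then one or more of the literal 'd', then exactly 4 of a non-whitespace character (captured).
`re.split` interleaves the captured-group text with the surrounding fragments.

['', 'dddddls_5', 'bjb7n2dddqq@m. 63nnndr-504']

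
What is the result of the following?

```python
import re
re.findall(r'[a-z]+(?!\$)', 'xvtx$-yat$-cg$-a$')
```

['xvt', 'ya', 'c']

The negative lookahead/lookbehind blocks any match where the forbidden context is present.
With no groups in the pattern, `findall` gives back each whole match — 3 here.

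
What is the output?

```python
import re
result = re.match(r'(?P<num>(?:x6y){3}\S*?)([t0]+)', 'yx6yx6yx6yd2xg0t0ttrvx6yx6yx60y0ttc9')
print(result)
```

None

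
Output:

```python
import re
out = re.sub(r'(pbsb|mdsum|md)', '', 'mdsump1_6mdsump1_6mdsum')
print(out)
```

The regex engine tests alternatives in the order written; an earlier branch that matches wins even if a later one would match more.
Each match is replaced by ''.

p1_6p1_6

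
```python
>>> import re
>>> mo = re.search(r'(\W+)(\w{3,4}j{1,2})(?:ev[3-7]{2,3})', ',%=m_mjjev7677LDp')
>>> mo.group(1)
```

',%='

This matches one or more of a non-word character (captured); then 3 to 4 of a word character, then 1 to 2 of a literal 'j' (captured); then the literal 'ev', then 2 to 3 of a character in [3-7] (non-capturing group).
`re.search` tries every starting position until one works.
The match spans [0:13] → ',%=m_mjjev767'.
Captured: group 1 = ',%=', group 2 = 'm_mjj'.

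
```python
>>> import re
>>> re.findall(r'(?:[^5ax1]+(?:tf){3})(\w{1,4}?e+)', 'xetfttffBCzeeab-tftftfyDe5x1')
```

['yDe']

The pattern matches one or more of any character except [5ax1], then the literal 'tf' repeated 3 times (non-capturing group); then 1 to 4 of a word character (lazy), then one or more of the literal 'e' (captured).
Walking the string: at [14:25] match 'b-tftftfyDe', group 1 = 'yDe'.
Because there's exactly one group, `findall` drops the full match and keeps group 1 from the one hit.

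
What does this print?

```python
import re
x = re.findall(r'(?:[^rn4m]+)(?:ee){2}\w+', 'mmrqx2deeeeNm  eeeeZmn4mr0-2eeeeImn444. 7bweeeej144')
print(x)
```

Pattern: one or more of any character except [rn4m] (non-capturing group); then the literal 'ee' repeated 2 times, then one or more of a word character.
Matches: at [3:13] → 'qx2deeeeNm'; at [13:26] → '  eeeeZmn4mr0'; at [26:38] → '-2eeeeImn444'; at [38:51] → '. 7bweeeej144'.
Since nothing is captured, `findall` lists the 4 matched substrings directly.

['qx2deeeeNm', '  eeeeZmn4mr0', '-2eeeeImn444', '. 7bweeeej144']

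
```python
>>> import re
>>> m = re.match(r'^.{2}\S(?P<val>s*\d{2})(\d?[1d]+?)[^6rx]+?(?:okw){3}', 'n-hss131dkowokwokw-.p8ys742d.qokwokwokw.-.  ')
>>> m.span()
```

(0, 39)

The pattern matches anchored at the start of the string; then exactly 2 of any character, then a non-whitespace character; then zero or more of the literal 's', then exactly 2 of a digit (captured as 'val'); then optionally a digit, then one or more of one of [1d] (lazy) (captured); then one or more of any character except [6rx] (lazy), then the literal 'okw' repeated 3 times.
`match` is anchored at position 0; if the pattern doesn't fit there, it returns None.
The match spans [0:39] → 'n-hss131dkowokwokw-.p8ys742d.qokwokwokw'.
Captured: group 1 = 'ss13', group 2 = '1d'.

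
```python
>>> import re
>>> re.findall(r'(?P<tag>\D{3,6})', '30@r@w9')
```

['@r@w']

One capturing group, so `findall` returns just the captured substring from the one match — 1 in all.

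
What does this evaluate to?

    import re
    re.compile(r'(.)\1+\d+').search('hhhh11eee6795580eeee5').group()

`\1` is not a pattern — it's the concrete string captured by group 1, re-applied verbatim.
`search` walks the string left to right and returns the first match it finds.
The match spans [0:6] → 'hhhh11'.
Captured: group 1 = 'h'.

'hhhh11'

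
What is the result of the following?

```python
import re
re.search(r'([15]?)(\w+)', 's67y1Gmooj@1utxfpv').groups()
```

('', 's67y1Gmooj')

Pattern: optionally one of [15] (captured); then one or more of a word character (captured).
`re.search` tries every starting position until one works.
The match spans [0:10] → 's67y1Gmooj'.
Captured: group 1 = '', group 2 = 's67y1Gmooj'.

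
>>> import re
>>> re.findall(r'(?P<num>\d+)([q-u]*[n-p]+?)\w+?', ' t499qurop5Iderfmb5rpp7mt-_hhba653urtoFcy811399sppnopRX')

[('499', 'quro'), ('5', 'rp'), ('653', 'urto'), ('811399', 'sp')]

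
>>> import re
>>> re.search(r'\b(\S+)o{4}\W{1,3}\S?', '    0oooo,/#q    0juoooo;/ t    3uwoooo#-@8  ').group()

'0oooo,/#q'

The match spans [4:13] → '0oooo,/#q'.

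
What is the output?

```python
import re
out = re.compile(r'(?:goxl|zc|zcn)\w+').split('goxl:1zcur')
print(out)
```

['goxl:1', '']

Matches to split on: at [6:10] → 'zcur'.
Each match becomes a cut point; 2 segments remain.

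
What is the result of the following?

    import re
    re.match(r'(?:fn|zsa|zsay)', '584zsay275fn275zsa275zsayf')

`match` is anchored at position 0; if the pattern doesn't fit there, it returns None.
Here the string doesn't start with a match, so the call returns None.

None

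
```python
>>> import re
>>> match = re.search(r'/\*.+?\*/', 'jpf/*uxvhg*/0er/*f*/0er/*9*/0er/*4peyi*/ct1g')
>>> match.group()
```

'/*uxvhg*/'

With the lazy modifier that quantifier settles for the fewest repetitions that let the rest of the pattern succeed (the atoms after it are unaffected and can still be greedy).
`re.search` scans for the first position where the pattern succeeds.
The match spans [3:12] → '/*uxvhg*/'.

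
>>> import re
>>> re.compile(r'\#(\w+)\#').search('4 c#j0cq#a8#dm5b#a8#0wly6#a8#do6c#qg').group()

`re.search` scans for the first position where the pattern succeeds.
The match spans [3:9] → '#j0cq#'.
Captured: group 1 = 'j0cq'.

'#j0cq#'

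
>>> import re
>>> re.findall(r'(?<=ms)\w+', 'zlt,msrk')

The lookaround is zero-width — it requires the adjacent text to match without consuming it, so the asserted text isn't part of the match.
Matches: at [6:8] → 'rk'.
Since nothing is captured, `findall` lists the 1 matched substring directly.

['rk']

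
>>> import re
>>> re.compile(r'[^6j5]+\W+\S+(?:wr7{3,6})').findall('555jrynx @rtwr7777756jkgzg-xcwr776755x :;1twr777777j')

Pattern: one or more of any character except [6j5]; then one or more of a non-word character, then one or more of a non-whitespace character; then the literal 'wr', then 3 to 6 of a literal '7' (non-capturing group).
Walking the string: at [4:19] → 'rynx @rtwr77777'; at [37:51] → 'x :;1twr777777'.
`findall` yields the raw match text (2 of them) because the pattern has no groups.

['rynx @rtwr77777', 'x :;1twr777777']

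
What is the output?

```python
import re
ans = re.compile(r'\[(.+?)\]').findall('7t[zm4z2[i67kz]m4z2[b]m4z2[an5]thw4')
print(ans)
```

Matches: at [2:15] match '[zm4z2[i67kz]', group 1 = 'zm4z2[i67kz'; at [19:22] match '[b]', group 1 = 'b'; at [26:31] match '[an5]', group 1 = 'an5'.
One capturing group, so `findall` returns just the captured substring from each match — 3 in all.

['zm4z2[i67kz', 'b', 'an5']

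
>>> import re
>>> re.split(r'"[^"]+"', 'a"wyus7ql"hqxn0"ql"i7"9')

Matches to split on: at [1:10] → '"wyus7ql"'; at [15:19] → '"ql"'.
`split` removes every match and returns the 3 fragments in between.

['a', 'hqxn0', 'i7"9']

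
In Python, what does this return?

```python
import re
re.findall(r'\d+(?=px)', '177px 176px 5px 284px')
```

The lookaround is zero-width — it requires the adjacent text to match without consuming it, so the asserted text isn't part of the match.
Since nothing is captured, `findall` lists the 4 matched substrings directly.

['177', '176', '5', '284']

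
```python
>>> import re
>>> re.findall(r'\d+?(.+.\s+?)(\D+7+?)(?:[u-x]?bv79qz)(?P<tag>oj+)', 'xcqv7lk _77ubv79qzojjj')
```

With 3 capturing groups, `findall` returns a 3-tuple per match.

[('lk ', '_77', 'ojjj')]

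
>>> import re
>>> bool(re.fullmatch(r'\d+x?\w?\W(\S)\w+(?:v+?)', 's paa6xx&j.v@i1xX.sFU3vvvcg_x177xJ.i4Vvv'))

False

`fullmatch` succeeds only if the pattern covers the string from start to end.
Here the string isn't matched end-to-end, so the call returns None, and `bool(None)` is False.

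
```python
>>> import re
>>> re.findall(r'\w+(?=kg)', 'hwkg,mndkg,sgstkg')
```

['hw', 'mnd', 'sgst']

Lookahead/lookbehind check context without consuming it, so the matched span excludes the asserted characters.
Scanning left to right: at [0:2] → 'hw'; at [5:8] → 'mnd'; at [11:15] → 'sgst'.
With no groups in the pattern, `findall` gives back each whole match — 3 here.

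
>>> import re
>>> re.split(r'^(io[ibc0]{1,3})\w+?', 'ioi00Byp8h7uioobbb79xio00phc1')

Lazy quantifiers expand one character at a time until the remainder of the pattern can match.
With a capturing group present, the delimiter's captured portion is kept in the result list.

['', 'ioi00', 'yp8h7uioobbb79xio00phc1']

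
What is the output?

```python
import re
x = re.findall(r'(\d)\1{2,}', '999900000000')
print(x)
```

`\1` is not a pattern — it's the concrete string captured by group 1, re-applied verbatim.
Scanning left to right: at [0:4] match '9999', group 1 = '9'; at [4:12] match '00000000', group 1 = '0'.
`findall` collects group 1 from each match (2 total).

['9', '0']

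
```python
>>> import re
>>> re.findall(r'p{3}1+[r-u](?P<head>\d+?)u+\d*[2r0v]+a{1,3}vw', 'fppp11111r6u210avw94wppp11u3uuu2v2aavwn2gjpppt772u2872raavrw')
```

['6', '3']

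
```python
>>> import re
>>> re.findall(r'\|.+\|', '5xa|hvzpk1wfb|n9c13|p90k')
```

Matches: at [3:20] → '|hvzpk1wfb|n9c13|'.
Since nothing is captured, `findall` lists the 1 matched substring directly.

['|hvzpk1wfb|n9c13|']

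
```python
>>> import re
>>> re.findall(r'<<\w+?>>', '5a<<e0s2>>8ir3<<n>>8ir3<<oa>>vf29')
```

Walking the string: at [2:10] → '<<e0s2>>'; at [14:19] → '<<n>>'; at [23:29] → '<<oa>>'.
Since nothing is captured, `findall` lists the 3 matched substrings directly.

['<<e0s2>>', '<<n>>', '<<oa>>']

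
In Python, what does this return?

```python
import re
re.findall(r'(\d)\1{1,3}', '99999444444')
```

['9', '4', '4']

After group 1 captures some text, `\1` only succeeds where that same text appears again.
Scanning left to right: at [0:4] match '9999', group 1 = '9'; at [5:9] match '4444', group 1 = '4'; at [9:11] match '44', group 1 = '4'.
With a single group, `findall` returns only what that group captured — 3 items.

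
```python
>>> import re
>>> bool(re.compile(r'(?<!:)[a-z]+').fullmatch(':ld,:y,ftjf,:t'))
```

Because the assertion is negative and zero-width, positions next to the forbidden text are skipped.
`re.fullmatch` is like wrapping the pattern in `^…$` (in single-line mode).
Here the pattern can't cover the whole string, so the call returns None, and `bool(None)` is False.

False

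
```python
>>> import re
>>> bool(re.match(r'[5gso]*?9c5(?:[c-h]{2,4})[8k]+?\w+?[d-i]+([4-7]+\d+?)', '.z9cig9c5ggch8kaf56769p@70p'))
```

With `match`, the pattern is implicitly anchored at the beginning.
Here position 0 doesn't satisfy it, so the call returns None, and `bool(None)` is False.

False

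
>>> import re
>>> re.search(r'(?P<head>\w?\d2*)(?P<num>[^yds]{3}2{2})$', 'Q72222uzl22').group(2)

Pattern: optionally a word character, then a digit, then zero or more of a literal '2' (captured as 'head'); then exactly 3 of any character except [yds], then exactly 2 of a literal '2' (captured as 'num'); then anchored at the end.
`search` walks the string left to right and returns the first match it finds.
The match spans [0:11] → 'Q72222uzl22'.
Captured: group 1 = 'Q72222', group 2 = 'uzl22'.

'uzl22'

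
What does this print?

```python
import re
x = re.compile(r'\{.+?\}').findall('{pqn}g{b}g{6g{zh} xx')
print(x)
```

A non-greedy quantifier consumes as few characters as it can — just enough that the remainder of the pattern still matches from where it stops; whatever follows it matches normally.
Matches: at [0:5] → '{pqn}'; at [6:9] → '{b}'; at [10:17] → '{6g{zh}'.
With no groups in the pattern, `findall` gives back each whole match — 3 here.

['{pqn}', '{b}', '{6g{zh}']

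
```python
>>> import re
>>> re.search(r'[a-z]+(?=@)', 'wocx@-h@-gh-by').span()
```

(0, 4)

The `(?=…)`/`(?<=…)` assertion just peeks at neighbouring text; it doesn't advance the match position.
`search` walks the string left to right and returns the first match it finds.
The match spans [0:4] → 'wocx'.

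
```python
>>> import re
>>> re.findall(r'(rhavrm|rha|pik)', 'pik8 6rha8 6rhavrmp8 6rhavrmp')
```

The regex engine tests alternatives in the order written; an earlier branch that matches wins even if a later one would match more.
Walking the string: at [0:3] match 'pik', group 1 = 'pik'; at [6:9] match 'rha', group 1 = 'rha'; at [12:18] match 'rhavrm', group 1 = 'rhavrm'; at [22:28] match 'rhavrm', group 1 = 'rhavrm'.
Because there's exactly one group, `findall` drops the full match and keeps group 1 from each hit.

['pik', 'rha', 'rhavrm', 'rhavrm']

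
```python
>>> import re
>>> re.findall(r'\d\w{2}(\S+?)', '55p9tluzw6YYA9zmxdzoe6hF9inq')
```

The pattern matches a digit, then exactly 2 of a word character; then one or more of a non-whitespace character (lazy) (captured).
A `+?`/`*?`/`{m,n}?` starts at its minimum and grows only as far as needed for what follows to match.
Scanning left to right: at [0:4] match '55p9', group 1 = '9'; at [9:13] match '6YYA', group 1 = 'A'; at [13:17] match '9zmx', group 1 = 'x'; at [21:25] match '6hF9', group 1 = '9'.
Because there's exactly one group, `findall` drops the full match and keeps group 1 from each hit.

['9', 'A', 'x', '9']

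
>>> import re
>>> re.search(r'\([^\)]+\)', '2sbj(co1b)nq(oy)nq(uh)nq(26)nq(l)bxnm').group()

Unlike `match`, `search` isn't anchored — it looks for the pattern anywhere in the string.
The match spans [4:10] → '(co1b)'.

'(co1b)'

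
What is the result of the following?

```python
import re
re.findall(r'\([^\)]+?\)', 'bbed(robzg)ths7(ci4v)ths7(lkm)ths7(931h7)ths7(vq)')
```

['(robzg)', '(ci4v)', '(lkm)', '(931h7)', '(vq)']

`findall` yields the raw match text (5 of them) because the pattern has no groups.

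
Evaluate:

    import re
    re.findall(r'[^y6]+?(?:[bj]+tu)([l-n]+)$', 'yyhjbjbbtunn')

This matches one or more of any character except [y6] (lazy); then one or more of one of [bj], then the literal 'tu' (non-capturing group); then one or more of a character in [l-n] (captured); then anchored at the end.
Scanning left to right: at [2:12] match 'hjbjbbtunn', group 1 = 'nn'.
`findall` collects group 1 from the one match (1 total).

['nn']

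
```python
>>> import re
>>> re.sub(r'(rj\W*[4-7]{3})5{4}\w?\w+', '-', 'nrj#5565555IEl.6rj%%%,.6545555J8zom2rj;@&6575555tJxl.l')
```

This matches the literal 'rj', then zero or more of a non-word character, then exactly 3 of a character in [4-7] (captured); then exactly 4 of a literal '5', then optionally a word character, then one or more of a word character.
Matches: at [1:14] → 'rj#5565555IEl'; at [16:38] → 'rj%%%,.6545555J8zom2rj'.
`sub` substitutes '-' at each match site.

'n-.6-;@&6575555tJxl.l'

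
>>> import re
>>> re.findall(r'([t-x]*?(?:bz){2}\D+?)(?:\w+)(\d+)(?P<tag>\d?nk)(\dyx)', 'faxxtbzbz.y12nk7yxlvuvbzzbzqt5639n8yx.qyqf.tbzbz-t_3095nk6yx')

[('xxtbzbz.', '2', 'nk', '7yx'), ('tbzbz-', '5', 'nk', '6yx')]

With the lazy modifier that quantifier settles for the fewest repetitions that let the rest of the pattern succeed (the atoms after it are unaffected and can still be greedy).
4 groups means each result is a tuple of 4 captured strings — 2 here.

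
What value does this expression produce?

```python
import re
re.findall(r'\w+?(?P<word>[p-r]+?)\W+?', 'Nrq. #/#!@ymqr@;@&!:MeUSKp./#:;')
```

['rq', 'qr', 'p']

This matches one or more of a word character (lazy); then one or more of a character in [p-r] (lazy) (captured as 'word'); then one or more of a non-word character (lazy).
Scanning left to right: at [0:4] match 'Nrq.', group 1 = 'rq'; at [10:15] match 'ymqr@', group 1 = 'qr'; at [20:27] match 'MeUSKp.', group 1 = 'p'.
Because there's exactly one group, `findall` drops the full match and keeps group 1 from each hit.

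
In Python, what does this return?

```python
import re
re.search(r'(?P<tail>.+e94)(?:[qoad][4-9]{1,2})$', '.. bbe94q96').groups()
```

('.. bbe94',)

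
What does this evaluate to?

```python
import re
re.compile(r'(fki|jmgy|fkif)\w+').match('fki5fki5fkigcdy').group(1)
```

'fki'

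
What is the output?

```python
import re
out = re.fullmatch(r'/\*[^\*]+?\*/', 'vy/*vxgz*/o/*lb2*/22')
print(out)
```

None

`fullmatch` succeeds only if the pattern covers the string from start to end.
Here there's no way to consume every character, so the call returns None.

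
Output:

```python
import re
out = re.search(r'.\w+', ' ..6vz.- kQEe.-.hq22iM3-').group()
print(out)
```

.6vz

Pattern: any character; then one or more of a word character.
`re.search` tries every starting position until one works.
The match spans [2:6] → '.6vz'.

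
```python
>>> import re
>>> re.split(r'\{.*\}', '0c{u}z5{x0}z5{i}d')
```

Matches to split on: at [2:16] → '{u}z5{x0}z5{i}'.
Each match becomes a cut point; 2 segments remain.

['0c', 'd']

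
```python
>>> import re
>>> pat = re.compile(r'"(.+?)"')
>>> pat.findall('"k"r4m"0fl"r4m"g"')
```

['k', '0fl', 'g']

A non-greedy quantifier consumes as few characters as it can — just enough that the remainder of the pattern still matches from where it stops; whatever follows it matches normally.
Walking the string: at [0:3] match '"k"', group 1 = 'k'; at [6:11] match '"0fl"', group 1 = '0fl'; at [14:17] match '"g"', group 1 = 'g'.
One capturing group, so `findall` returns just the captured substring from each match — 3 in all.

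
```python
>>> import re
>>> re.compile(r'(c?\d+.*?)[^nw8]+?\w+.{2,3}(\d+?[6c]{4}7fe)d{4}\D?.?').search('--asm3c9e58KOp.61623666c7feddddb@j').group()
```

'3c9e58KOp.61623666c7feddddb@'

The pattern matches optionally the literal 'c', then one or more of a digit, then zero or more of any character (lazy) (captured); then one or more of any character except [nw8] (lazy), then one or more of a word character, then 2 to 3 of any character; then one or more of a digit (lazy), then exactly 4 of one of [6c], then the literal '7fe' (captured); then exactly 4 of a literal 'd', then optionally a non-digit, then optionally any character.
`re.search` tries every starting position until one works.
The match spans [5:33] → '3c9e58KOp.61623666c7feddddb@'.
Captured: group 1 = '3', group 2 = '623666c7fe'.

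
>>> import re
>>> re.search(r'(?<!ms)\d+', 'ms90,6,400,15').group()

`(?!…)`/`(?<!…)` only lets a position through if the neighbouring text does NOT match; no characters are consumed.
`re.search` tries every starting position until one works.
The match spans [3:4] → '0'.

'0'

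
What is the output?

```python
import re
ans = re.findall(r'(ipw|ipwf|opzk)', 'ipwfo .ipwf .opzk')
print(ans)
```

['ipw', 'ipw', 'opzk']

Alternation isn't longest-match — the leftmost alternative that fits at this position is chosen.
With a single group, `findall` returns only what that group captured — 3 items.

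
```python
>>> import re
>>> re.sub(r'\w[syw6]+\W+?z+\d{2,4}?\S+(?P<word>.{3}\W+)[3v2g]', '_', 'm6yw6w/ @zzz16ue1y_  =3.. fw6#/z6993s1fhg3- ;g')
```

Pattern: a word character, then one or more of one of [syw6]; then one or more of a non-word character (lazy), then one or more of the literal 'z'; then 2 to 4 of a digit (lazy); then one or more of a non-whitespace character; then exactly 3 of any character, then one or more of a non-word character (captured as 'word'); then one of [3v2g].
Each match is replaced by '_'.

'_.. _'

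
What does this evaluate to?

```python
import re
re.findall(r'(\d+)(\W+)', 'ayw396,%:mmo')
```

`findall` packs the 2 group values into a tuple for every match.

[('396', ',%:')]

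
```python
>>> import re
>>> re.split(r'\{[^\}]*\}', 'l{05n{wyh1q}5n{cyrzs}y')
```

['l', '5n', 'y']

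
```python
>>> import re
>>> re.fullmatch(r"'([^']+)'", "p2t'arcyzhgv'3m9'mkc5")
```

None

`fullmatch` succeeds only if the pattern covers the string from start to end.
Here the pattern can't cover the whole string, so the call returns None.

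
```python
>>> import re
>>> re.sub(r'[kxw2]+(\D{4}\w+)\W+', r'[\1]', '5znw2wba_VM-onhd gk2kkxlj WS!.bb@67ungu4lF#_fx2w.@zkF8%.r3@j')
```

'5zn[ba_VM]onhd g[lj WS]bb@67ungu4lF#_f[.@zkF8]r3@j'

This matches one or more of one of [kxw2]; then exactly 4 of a non-digit, then one or more of a word character (captured); then one or more of a non-word character.
Matches: at [3:12] → 'w2wba_VM-'; at [18:30] → 'k2kkxlj WS!.'; at [45:56] → 'x2w.@zkF8%.'.
Each match is replaced using the text its own group 1 captured.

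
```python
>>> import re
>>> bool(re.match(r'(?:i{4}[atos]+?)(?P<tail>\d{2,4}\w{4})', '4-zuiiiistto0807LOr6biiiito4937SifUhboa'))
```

False

With `match`, the pattern is implicitly anchored at the beginning.
Here position 0 doesn't satisfy it, so the call returns None, and `bool(None)` is False.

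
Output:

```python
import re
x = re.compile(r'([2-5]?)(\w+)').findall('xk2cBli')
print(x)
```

Pattern: optionally a character in [2-5] (captured); then one or more of a word character (captured).
Walking the string: at [0:7] match 'xk2cBli', groups = ('', 'xk2cBli').
Multiple groups make `findall` return tuples — one 2-tuple for the one match.

[('', 'xk2cBli')]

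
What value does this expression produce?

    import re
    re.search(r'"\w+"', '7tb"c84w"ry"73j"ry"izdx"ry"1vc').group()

'"c84w"'

`re.search` tries every starting position until one works.
The match spans [3:9] → '"c84w"'.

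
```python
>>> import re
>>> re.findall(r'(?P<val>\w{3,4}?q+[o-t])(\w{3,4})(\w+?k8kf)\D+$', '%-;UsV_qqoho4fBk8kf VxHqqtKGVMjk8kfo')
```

[('VxHqqt', 'KGVM', 'jk8kf')]

This matches 3 to 4 of a word character (lazy), then one or more of a literal 'q', then a character in [o-t] (captured as 'val'); then 3 to 4 of a word character (captured); then one or more of a word character (lazy), then the literal 'k8', then the literal 'kf' (captured); then one or more of a non-digit; then anchored at the end.
Multiple groups make `findall` return tuples — one 3-tuple for the one match.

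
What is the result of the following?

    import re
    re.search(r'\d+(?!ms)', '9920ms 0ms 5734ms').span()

(0, 3)

A negative assertion filters positions out without eating any characters.
`re.search` scans for the first position where the pattern succeeds.
The match spans [0:3] → '992'.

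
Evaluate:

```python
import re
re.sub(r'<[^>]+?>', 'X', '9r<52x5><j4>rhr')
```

'9rXXrhr'

Matches: at [2:8] → '<52x5>'; at [8:12] → '<j4>'.
Every occurrence is swapped for 'X'.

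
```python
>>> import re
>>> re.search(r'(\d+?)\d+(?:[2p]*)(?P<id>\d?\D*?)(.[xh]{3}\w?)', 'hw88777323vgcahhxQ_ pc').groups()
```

This matches one or more of a digit (lazy) (captured); then one or more of a digit; then zero or more of one of [2p] (non-capturing group); then optionally a digit, then zero or more of a non-digit (lazy) (captured as 'id'); then any character, then exactly 3 of one of [xh], then optionally a word character (captured).
`re.search` tries every starting position until one works.
The match spans [2:18] → '88777323vgcahhxQ'.
Captured: group 1 = '8', group 2 = 'vgc', group 3 = 'ahhxQ'.

('8', 'vgc', 'ahhxQ')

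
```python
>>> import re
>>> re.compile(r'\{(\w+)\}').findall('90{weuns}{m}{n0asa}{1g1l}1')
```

Walking the string: at [2:9] match '{weuns}', group 1 = 'weuns'; at [9:12] match '{m}', group 1 = 'm'; at [12:19] match '{n0asa}', group 1 = 'n0asa'; at [19:25] match '{1g1l}', group 1 = '1g1l'.
Because there's exactly one group, `findall` drops the full match and keeps group 1 from each hit.

['weuns', 'm', 'n0asa', '1g1l']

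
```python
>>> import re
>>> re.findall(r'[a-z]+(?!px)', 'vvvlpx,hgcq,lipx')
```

`(?!…)`/`(?<!…)` only lets a position through if the neighbouring text does NOT match; no characters are consumed.
Matches: at [0:6] → 'vvvlpx'; at [7:11] → 'hgcq'; at [12:16] → 'lipx'.
`findall` yields the raw match text (3 of them) because the pattern has no groups.

['vvvlpx', 'hgcq', 'lipx']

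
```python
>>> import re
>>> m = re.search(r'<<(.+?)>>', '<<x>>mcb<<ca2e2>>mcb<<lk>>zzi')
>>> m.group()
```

'<<x>>'

Because the quantifier is non-greedy, it stops expanding at the earliest point where the rest of the pattern can succeed.
The match spans [0:5] → '<<x>>'.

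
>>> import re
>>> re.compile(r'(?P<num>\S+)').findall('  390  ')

['390']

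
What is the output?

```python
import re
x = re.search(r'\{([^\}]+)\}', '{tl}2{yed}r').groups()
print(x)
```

Unlike `match`, `search` isn't anchored — it looks for the pattern anywhere in the string.
The match spans [0:4] → '{tl}'.
Captured: group 1 = 'tl'.

('tl',)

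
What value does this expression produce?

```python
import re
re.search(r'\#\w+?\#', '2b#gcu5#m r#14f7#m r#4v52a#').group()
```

The match spans [2:8] → '#gcu5#'.

'#gcu5#'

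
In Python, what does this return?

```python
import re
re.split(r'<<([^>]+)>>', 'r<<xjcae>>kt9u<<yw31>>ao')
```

['r', 'xjcae', 'kt9u', 'yw31', 'ao']

Matches to split on: at [1:10] → '<<xjcae>>'; at [14:22] → '<<yw31>>'.
`re.split` interleaves the captured-group text with the surrounding fragments.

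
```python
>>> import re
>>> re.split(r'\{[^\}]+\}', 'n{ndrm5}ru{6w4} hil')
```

Matches to split on: at [1:8] → '{ndrm5}'; at [10:15] → '{6w4}'.
The string is cut at each match, leaving 3 pieces.

['n', 'ru', ' hil']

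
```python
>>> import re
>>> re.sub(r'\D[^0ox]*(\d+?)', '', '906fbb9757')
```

'906'

This matches a non-digit, then zero or more of any character except [0ox]; then one or more of a digit (lazy) (captured).
Each match is replaced by ''.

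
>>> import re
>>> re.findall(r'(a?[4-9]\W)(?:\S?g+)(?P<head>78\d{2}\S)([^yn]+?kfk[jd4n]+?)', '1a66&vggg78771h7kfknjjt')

A non-greedy quantifier consumes as few characters as it can — just enough that the remainder of the pattern still matches from where it stops; whatever follows it matches normally.
With 3 capturing groups, `findall` returns a 3-tuple per match.

[('6&', '78771', 'h7kfkn')]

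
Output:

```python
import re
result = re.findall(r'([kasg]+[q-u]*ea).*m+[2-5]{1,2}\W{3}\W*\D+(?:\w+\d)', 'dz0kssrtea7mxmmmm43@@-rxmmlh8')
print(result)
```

['kssrtea']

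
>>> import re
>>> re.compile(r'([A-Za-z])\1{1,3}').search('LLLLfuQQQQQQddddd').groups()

('L',)

After group 1 captures some text, `\1` only succeeds where that same text appears again.
`search` walks the string left to right and returns the first match it finds.
The match spans [0:4] → 'LLLL'.
Captured: group 1 = 'L'.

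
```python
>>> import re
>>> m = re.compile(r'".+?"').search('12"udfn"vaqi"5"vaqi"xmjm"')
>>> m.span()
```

(2, 8)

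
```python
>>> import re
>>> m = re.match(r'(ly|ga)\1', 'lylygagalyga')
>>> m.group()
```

'lyly'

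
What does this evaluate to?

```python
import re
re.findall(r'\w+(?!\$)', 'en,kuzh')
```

['en', 'kuzh']

The negative lookaround is zero-width — it rules out positions where the adjacent text would match, without consuming anything.
Scanning left to right: at [0:2] → 'en'; at [3:7] → 'kuzh'.
`findall` yields the raw match text (2 of them) because the pattern has no groups.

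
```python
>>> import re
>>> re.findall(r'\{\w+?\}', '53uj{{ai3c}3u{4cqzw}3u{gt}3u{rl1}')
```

Scanning left to right: at [5:11] → '{ai3c}'; at [13:20] → '{4cqzw}'; at [22:26] → '{gt}'; at [28:33] → '{rl1}'.
Since nothing is captured, `findall` lists the 4 matched substrings directly.

['{ai3c}', '{4cqzw}', '{gt}', '{rl1}']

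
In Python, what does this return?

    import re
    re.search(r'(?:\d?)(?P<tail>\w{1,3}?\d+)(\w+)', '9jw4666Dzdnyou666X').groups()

The pattern matches optionally a digit (non-capturing group); then 1 to 3 of a word character (lazy), then one or more of a digit (captured as 'tail'); then one or more of a word character (captured).
`re.search` tries every starting position until one works.
The match spans [0:18] → '9jw4666Dzdnyou666X'.
Captured: group 1 = 'jw4666', group 2 = 'Dzdnyou666X'.

('jw4666', 'Dzdnyou666X')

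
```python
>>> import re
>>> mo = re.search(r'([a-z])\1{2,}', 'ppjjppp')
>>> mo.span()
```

(4, 7)

`\1` has to match the exact text group 1 already captured.
`re.search` scans for the first position where the pattern succeeds.
The match spans [4:7] → 'ppp'.
Captured: group 1 = 'p'.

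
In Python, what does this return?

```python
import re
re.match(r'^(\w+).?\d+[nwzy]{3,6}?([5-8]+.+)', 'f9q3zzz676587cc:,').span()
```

(0, 17)

The pattern matches anchored at the start of the string; then one or more of a word character (captured); then optionally any character, then one or more of a digit, then 3 to 6 of one of [nwzy] (lazy); then one or more of a character in [5-8], then one or more of any character (captured).
`re.match` won't scan ahead — the pattern has to work from the very first character.
The match spans [0:17] → 'f9q3zzz676587cc:,'.
Captured: group 1 = 'f9q', group 2 = '676587cc:,'.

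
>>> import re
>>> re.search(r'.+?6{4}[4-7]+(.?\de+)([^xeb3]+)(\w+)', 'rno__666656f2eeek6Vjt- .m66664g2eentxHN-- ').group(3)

'eentxHN'

This matches one or more of any character (lazy), then exactly 4 of the literal '6', then one or more of a character in [4-7]; then optionally any character, then a digit, then one or more of a literal 'e' (captured); then one or more of any character except [xeb3] (captured); then one or more of a word character (captured).
A `+?`/`*?`/`{m,n}?` starts at its minimum and grows only as far as needed for what follows to match.
`re.search` scans for the first position where the pattern succeeds.
The match spans [0:39] → 'rno__666656f2eeek6Vjt- .m66664g2eentxHN'.
Captured: group 1 = 'f2eee', group 2 = 'k6Vjt- .m66664g2', group 3 = 'eentxHN'.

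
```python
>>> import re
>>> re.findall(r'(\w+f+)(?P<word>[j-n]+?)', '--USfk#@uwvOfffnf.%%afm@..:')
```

This matches one or more of a word character, then one or more of a literal 'f' (captured); then one or more of a character in [j-n] (lazy) (captured as 'word').
Walking the string: at [2:6] match 'USfk', groups = ('USf', 'k'); at [8:16] match 'uwvOfffn', groups = ('uwvOfff', 'n'); at [20:23] match 'afm', groups = ('af', 'm').
Multiple groups make `findall` return tuples — one 2-tuple for each match.

[('USf', 'k'), ('uwvOfff', 'n'), ('af', 'm')]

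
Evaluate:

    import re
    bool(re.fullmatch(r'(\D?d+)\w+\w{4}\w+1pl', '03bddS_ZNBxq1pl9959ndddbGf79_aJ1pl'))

Pattern: optionally a non-digit, then one or more of the literal 'd' (captured); then one or more of a word character; then exactly 4 of a word character; then one or more of a word character, then the literal '1pl'.
`fullmatch` succeeds only if the pattern covers the string from start to end.
Here there's no way to consume every character, so the call returns None, and `bool(None)` is False.

False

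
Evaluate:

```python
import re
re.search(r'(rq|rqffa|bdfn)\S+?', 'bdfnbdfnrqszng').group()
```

Unlike `match`, `search` isn't anchored — it looks for the pattern anywhere in the string.
The match spans [0:5] → 'bdfnb'.
Captured: group 1 = 'bdfn'.

'bdfnb'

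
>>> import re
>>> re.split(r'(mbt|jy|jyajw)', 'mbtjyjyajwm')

The regex engine tests alternatives in the order written; an earlier branch that matches wins even if a later one would match more.
Matches to split on: at [0:3] → 'mbt'; at [3:5] → 'jy'; at [5:7] → 'jy'.
`re.split` interleaves the captured-group text with the surrounding fragments.

['', 'mbt', '', 'jy', '', 'jy', 'ajwm']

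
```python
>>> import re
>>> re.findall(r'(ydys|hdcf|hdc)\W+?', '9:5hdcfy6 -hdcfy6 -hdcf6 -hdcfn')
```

With a single group, `findall` returns only what that group captured — 0 items.
Nothing in the string satisfies the pattern, so the list is empty.

[]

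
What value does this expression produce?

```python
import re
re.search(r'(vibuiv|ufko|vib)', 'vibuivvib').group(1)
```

'vibuiv'

Alternation isn't longest-match — the leftmost alternative that fits at this position is chosen.
Unlike `match`, `search` isn't anchored — it looks for the pattern anywhere in the string.
The match spans [0:6] → 'vibuiv'.
Captured: group 1 = 'vibuiv'.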